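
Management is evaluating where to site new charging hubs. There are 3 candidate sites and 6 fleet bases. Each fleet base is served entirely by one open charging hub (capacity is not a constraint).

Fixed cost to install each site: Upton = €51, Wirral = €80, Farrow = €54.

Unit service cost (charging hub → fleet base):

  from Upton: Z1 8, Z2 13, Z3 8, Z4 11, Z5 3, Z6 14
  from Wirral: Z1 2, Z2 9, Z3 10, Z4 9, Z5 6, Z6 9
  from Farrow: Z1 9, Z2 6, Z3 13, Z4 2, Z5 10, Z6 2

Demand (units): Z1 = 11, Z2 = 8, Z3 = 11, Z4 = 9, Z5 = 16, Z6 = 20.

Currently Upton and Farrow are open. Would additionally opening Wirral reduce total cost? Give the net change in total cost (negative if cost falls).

No — net change +14 (cost rises by 14).

Current service cost with {Upton, Farrow}: 330.
Adding Wirral: each fleet base re-picks its cheapest; new service cost 264, saving 66.
Extra fixed cost: 80. Net change = 80 − 66 = 14.
(Totals: 435 → 449.)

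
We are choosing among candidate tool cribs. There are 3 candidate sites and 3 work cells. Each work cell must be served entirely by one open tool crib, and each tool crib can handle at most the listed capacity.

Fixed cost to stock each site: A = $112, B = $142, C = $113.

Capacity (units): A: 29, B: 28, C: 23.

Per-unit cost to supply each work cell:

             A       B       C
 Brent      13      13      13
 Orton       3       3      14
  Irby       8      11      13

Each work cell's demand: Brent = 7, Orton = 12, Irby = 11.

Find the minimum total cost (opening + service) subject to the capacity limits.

Minimum total cost: 440

Open {A, C}: Brent→C 13·7=91, Orton→A 3·12=36, Irby→A 8·11=88.
Loads: A carries 23/29, C carries 7/23. Service 215; fixed 225; total 440.
Next best feasible plan costs 469.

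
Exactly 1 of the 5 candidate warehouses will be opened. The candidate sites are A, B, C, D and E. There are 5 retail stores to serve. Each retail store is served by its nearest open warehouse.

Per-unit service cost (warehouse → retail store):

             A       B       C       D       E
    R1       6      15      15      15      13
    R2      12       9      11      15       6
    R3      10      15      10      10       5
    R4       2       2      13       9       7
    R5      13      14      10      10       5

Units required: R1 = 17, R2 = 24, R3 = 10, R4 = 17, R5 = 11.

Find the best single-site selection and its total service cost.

With exactly 1 open, each retail store uses its cheapest among the chosen.
{E}: R1→E 13·17=221, R2→E 6·24=144, R3→E 5·10=50, R4→E 7·17=119, R5→E 5·11=55. Service cost 589.
{A}: service cost 667
{B}: service cost 809
Among all 5 size-1 choices, {E} is lowest.

Choose E only; total service cost 589.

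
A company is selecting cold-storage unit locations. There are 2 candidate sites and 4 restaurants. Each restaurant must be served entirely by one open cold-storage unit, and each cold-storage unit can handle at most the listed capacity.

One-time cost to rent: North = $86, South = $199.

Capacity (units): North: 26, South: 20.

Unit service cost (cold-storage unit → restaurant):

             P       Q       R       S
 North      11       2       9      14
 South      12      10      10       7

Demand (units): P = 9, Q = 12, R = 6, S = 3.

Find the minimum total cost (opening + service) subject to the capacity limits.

Open {North, South}: P→North 11·9=99, Q→North 2·12=24, R→South 10·6=60, S→South 7·3=21.
Loads: North carries 21/26, South carries 9/20. Service 204; fixed 285; total 489.
Next best feasible plan costs 492.

Minimum total cost: 489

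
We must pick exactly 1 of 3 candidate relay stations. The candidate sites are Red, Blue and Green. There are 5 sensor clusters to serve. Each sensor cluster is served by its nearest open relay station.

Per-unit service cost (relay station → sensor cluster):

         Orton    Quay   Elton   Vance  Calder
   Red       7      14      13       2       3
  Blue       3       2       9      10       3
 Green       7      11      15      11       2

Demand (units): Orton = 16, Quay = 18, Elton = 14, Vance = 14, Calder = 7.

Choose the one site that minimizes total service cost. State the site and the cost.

With exactly 1 open, each sensor cluster uses its cheapest among the chosen.
{Blue}: Orton→Blue 3·16=48, Quay→Blue 2·18=36, Elton→Blue 9·14=126, Vance→Blue 10·14=140, Calder→Blue 3·7=21. Service cost 371.
{Red}: service cost 595
{Green}: service cost 688
Among all 3 size-1 choices, {Blue} is lowest.

Choose Blue only; total service cost 371.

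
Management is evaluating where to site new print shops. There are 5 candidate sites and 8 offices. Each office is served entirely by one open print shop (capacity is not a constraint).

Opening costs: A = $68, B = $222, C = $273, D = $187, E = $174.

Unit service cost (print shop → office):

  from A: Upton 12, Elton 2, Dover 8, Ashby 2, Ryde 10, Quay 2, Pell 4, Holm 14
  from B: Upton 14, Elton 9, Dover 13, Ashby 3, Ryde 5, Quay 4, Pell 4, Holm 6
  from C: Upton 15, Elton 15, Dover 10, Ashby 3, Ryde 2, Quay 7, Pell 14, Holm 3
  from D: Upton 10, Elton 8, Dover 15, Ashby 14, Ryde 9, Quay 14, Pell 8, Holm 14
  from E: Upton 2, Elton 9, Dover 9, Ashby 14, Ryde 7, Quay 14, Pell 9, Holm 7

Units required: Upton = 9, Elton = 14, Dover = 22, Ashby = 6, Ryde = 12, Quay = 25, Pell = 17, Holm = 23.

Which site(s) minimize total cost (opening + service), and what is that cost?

For any fixed open set, each office goes to its cheapest open site; total = fixed + service.
{A, E}: Upton→E 2·9=18, Elton→A 2·14=28, Dover→A 8·22=176, Ashby→A 2·6=12, Ryde→E 7·12=84, Quay→A 2·25=50, Pell→A 4·17=68, Holm→E 7·23=161. Service 597; fixed 242; total 839.
{A, C}: Upton→A 12·9=108, Elton→A 2·14=28, Dover→A 8·22=176, Ashby→A 2·6=12, Ryde→C 2·12=24, Quay→A 2·25=50, Pell→A 4·17=68, Holm→C 3·23=69. Service 535; fixed 341; total 876.
{A, B}: Upton→A 12·9=108, Elton→A 2·14=28, Dover→A 8·22=176, Ashby→A 2·6=12, Ryde→B 5·12=60, Quay→A 2·25=50, Pell→A 4·17=68, Holm→B 6·23=138. Service 640; fixed 290; total 930.
{A, B, C, D, E}: service 445 + fixed 924 = 1369
No other subset beats 839.

Open A and E; minimum total cost 839.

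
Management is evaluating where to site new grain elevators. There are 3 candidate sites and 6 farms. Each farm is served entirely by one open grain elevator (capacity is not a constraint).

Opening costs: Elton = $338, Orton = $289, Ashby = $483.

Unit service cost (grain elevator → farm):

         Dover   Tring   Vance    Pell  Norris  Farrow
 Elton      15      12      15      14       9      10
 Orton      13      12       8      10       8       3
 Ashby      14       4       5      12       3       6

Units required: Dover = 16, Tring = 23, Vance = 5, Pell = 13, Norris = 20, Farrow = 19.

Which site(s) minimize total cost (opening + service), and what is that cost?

Open Ashby only; minimum total cost 1154.

For any fixed open set, each farm goes to its cheapest open site; total = fixed + service.
{Ashby}: Dover→Ashby 14·16=224, Tring→Ashby 4·23=92, Vance→Ashby 5·5=25, Pell→Ashby 12·13=156, Norris→Ashby 3·20=60, Farrow→Ashby 6·19=114. Service 671; fixed 483; total 1154.
{Orton}: service 871 + fixed 289 = 1160
{Orton, Ashby}: Dover→Orton 13·16=208, Tring→Ashby 4·23=92, Vance→Ashby 5·5=25, Pell→Orton 10·13=130, Norris→Ashby 3·20=60, Farrow→Orton 3·19=57. Service 572; fixed 772; total 1344.
{Elton, Orton, Ashby}: service 572 + fixed 1110 = 1682
(All 7 nonempty subsets were checked; Ashby only is lowest.)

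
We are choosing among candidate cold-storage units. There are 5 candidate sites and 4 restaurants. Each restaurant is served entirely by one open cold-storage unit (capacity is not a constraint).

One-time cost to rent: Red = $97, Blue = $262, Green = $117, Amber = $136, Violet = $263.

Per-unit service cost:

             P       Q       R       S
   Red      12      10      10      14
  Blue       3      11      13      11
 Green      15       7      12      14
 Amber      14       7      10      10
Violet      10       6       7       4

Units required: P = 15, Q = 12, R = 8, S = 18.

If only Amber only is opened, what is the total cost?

Total cost: 690

Each restaurant is assigned to its cheapest site among the open ones.
{Amber}: P→Amber 14·15=210, Q→Amber 7·12=84, R→Amber 10·8=80, S→Amber 10·18=180. Service 554; fixed 136; total 690.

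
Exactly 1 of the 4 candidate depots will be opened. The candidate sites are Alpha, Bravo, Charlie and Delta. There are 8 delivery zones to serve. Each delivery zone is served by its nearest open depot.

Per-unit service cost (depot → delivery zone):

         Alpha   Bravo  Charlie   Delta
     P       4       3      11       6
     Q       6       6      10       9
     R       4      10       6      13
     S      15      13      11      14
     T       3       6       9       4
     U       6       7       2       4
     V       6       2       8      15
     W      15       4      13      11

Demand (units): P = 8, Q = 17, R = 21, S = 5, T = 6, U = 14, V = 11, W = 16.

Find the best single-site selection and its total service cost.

With exactly 1 open, each delivery zone uses its cheapest among the chosen.
{Bravo}: P→Bravo 3·8=24, Q→Bravo 6·17=102, R→Bravo 10·21=210, S→Bravo 13·5=65, T→Bravo 6·6=36, U→Bravo 7·14=98, V→Bravo 2·11=22, W→Bravo 4·16=64. Service cost 621.
{Alpha}: service cost 701
{Charlie}: service cost 817
Among all 4 size-1 choices, {Bravo} is lowest.

Choose Bravo only; total service cost 621.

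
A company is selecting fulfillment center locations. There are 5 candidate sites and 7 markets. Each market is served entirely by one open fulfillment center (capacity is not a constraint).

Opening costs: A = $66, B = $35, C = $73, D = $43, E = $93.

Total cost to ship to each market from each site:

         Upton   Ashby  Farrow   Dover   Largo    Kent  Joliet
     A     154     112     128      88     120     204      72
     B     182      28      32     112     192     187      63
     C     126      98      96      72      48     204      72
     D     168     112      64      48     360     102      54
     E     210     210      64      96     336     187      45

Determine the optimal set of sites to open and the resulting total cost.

For any fixed open set, each market goes to its cheapest open site; total = fixed + service.
{B, C, D}: Upton→C 126, Ashby→B 28, Farrow→B 32, Dover→D 48, Largo→C 48, Kent→D 102, Joliet→D 54. Service 438; fixed 151; total 589.
{A, B, C, D}: Upton→C 126, Ashby→B 28, Farrow→B 32, Dover→D 48, Largo→C 48, Kent→D 102, Joliet→D 54. Service 438; fixed 217; total 655.
{C, D}: Upton→C 126, Ashby→C 98, Farrow→D 64, Dover→D 48, Largo→C 48, Kent→D 102, Joliet→D 54. Service 540; fixed 116; total 656.
{A, B, C, D, E}: Upton→C 126, Ashby→B 28, Farrow→B 32, Dover→D 48, Largo→C 48, Kent→D 102, Joliet→E 45. Service 429; fixed 310; total 739.
No other subset beats 589.

Open B, C and D; minimum total cost 589.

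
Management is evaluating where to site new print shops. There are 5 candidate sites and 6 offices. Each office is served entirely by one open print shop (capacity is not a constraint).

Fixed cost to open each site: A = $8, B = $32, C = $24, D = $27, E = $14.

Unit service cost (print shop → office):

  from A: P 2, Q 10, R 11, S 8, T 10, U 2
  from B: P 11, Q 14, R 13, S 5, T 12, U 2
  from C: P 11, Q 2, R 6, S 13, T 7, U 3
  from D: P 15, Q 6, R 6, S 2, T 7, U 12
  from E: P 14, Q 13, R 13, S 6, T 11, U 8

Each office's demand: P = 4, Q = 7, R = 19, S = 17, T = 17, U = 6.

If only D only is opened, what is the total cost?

Total cost: 468

Each office is assigned to its cheapest site among the open ones.
{D}: P→D 15·4=60, Q→D 6·7=42, R→D 6·19=114, S→D 2·17=34, T→D 7·17=119, U→D 12·6=72. Service 441; fixed 27; total 468.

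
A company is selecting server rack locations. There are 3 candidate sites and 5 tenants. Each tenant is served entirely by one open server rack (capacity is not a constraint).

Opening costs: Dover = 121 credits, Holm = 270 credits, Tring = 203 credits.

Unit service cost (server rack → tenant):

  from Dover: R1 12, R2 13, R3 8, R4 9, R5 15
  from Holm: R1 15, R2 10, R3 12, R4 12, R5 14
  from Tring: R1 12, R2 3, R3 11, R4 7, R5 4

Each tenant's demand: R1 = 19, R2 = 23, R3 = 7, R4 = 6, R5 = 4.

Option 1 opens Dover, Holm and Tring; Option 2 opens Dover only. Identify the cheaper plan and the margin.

Option 2 is cheaper by 187.

Option 1: {Dover, Holm, Tring}: R1→Dover 12·19=228, R2→Tring 3·23=69, R3→Dover 8·7=56, R4→Tring 7·6=42, R5→Tring 4·4=16. Service 411; fixed 594; total 1005.
Option 2: {Dover}: R1→Dover 12·19=228, R2→Dover 13·23=299, R3→Dover 8·7=56, R4→Dover 9·6=54, R5→Dover 15·4=60. Service 697; fixed 121; total 818.
Difference: |1005 − 818| = 187.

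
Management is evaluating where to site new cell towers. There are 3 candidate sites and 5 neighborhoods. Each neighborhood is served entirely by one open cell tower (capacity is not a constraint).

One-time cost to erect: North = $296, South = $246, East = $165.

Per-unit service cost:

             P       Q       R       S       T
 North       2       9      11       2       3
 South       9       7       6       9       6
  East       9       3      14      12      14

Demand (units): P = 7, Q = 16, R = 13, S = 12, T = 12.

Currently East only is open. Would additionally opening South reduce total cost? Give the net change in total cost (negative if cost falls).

No — net change +10 (cost rises by 10).

Current service cost with {East}: 605.
Adding South: each neighborhood re-picks its cheapest; new service cost 369, saving 236.
Extra fixed cost: 246. Net change = 246 − 236 = 10.
(Totals: 770 → 780.)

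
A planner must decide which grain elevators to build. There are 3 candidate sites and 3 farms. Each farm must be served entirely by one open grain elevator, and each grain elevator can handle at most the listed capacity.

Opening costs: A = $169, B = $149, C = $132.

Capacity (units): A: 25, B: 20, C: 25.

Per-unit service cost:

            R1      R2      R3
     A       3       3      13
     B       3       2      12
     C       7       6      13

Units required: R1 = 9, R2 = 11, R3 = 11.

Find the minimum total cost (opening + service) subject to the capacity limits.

Minimum total cost: 473

Open {B, C}: R1→B 3·9=27, R2→B 2·11=22, R3→C 13·11=143.
Loads: B carries 20/20, C carries 11/25. Service 192; fixed 281; total 473.
Next best feasible plan costs 504.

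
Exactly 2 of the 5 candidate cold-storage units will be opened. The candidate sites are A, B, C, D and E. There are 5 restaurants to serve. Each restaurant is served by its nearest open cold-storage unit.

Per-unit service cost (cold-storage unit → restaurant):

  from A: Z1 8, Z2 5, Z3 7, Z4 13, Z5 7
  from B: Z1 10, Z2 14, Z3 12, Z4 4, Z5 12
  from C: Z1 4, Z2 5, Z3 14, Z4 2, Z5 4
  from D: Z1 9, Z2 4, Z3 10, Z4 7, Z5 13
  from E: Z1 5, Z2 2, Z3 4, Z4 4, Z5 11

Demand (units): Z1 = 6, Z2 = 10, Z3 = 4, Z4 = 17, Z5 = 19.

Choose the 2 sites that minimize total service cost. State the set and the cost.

With exactly 2 open, each restaurant uses its cheapest among the chosen.
{C, E}: Z1→C 4·6=24, Z2→E 2·10=20, Z3→E 4·4=16, Z4→C 2·17=34, Z5→C 4·19=76. Service cost 170.
{A, C}: service cost 212
{C, D}: service cost 214
Among all 10 size-2 choices, {C, E} is lowest.

Choose C and E; total service cost 170.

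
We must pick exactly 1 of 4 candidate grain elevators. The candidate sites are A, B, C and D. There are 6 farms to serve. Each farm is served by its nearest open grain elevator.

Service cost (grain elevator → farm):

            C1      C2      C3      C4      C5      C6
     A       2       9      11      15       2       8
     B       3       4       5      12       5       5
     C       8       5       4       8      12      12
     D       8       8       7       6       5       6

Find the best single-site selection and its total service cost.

With exactly 1 open, each farm uses its cheapest among the chosen.
{B}: C1→B 3, C2→B 4, C3→B 5, C4→B 12, C5→B 5, C6→B 5. Service cost 34.
{D}: service cost 40
{A}: service cost 47
Among all 4 size-1 choices, {B} is lowest.

Choose B only; total service cost 34.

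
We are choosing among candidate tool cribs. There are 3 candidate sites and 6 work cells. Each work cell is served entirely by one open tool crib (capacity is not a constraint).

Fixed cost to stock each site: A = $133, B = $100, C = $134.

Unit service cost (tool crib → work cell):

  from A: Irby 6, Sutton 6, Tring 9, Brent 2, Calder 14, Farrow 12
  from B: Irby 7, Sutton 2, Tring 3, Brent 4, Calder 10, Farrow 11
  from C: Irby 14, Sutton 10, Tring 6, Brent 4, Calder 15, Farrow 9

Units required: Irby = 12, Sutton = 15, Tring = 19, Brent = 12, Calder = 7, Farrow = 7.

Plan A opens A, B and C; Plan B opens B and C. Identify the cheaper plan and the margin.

Plan B is cheaper by 97.

Plan A: {A, B, C}: Irby→A 6·12=72, Sutton→B 2·15=30, Tring→B 3·19=57, Brent→A 2·12=24, Calder→B 10·7=70, Farrow→C 9·7=63. Service 316; fixed 367; total 683.
Plan B: {B, C}: Irby→B 7·12=84, Sutton→B 2·15=30, Tring→B 3·19=57, Brent→B 4·12=48, Calder→B 10·7=70, Farrow→C 9·7=63. Service 352; fixed 234; total 586.
Difference: |683 − 586| = 97.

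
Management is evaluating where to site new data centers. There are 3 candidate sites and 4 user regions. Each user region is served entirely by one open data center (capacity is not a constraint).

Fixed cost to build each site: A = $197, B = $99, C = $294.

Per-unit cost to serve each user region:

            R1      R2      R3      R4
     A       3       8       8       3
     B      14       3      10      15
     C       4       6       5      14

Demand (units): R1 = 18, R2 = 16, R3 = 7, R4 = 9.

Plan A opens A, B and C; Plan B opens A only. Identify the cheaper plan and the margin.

Plan A: {A, B, C}: R1→A 3·18=54, R2→B 3·16=48, R3→C 5·7=35, R4→A 3·9=27. Service 164; fixed 590; total 754.
Plan B: {A}: R1→A 3·18=54, R2→A 8·16=128, R3→A 8·7=56, R4→A 3·9=27. Service 265; fixed 197; total 462.
Difference: |754 − 462| = 292.

Plan B is cheaper by 292.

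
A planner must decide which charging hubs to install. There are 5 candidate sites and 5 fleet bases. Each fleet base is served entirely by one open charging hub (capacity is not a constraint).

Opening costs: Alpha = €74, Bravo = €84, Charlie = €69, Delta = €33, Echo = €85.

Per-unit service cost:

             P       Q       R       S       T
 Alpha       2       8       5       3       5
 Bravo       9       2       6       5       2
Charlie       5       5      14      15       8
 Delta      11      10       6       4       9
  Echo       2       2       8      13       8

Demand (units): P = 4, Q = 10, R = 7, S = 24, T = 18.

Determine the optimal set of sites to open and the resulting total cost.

For any fixed open set, each fleet base goes to its cheapest open site; total = fixed + service.
{Alpha, Bravo}: P→Alpha 2·4=8, Q→Bravo 2·10=20, R→Alpha 5·7=35, S→Alpha 3·24=72, T→Bravo 2·18=36. Service 171; fixed 158; total 329.
{Bravo}: P→Bravo 9·4=36, Q→Bravo 2·10=20, R→Bravo 6·7=42, S→Bravo 5·24=120, T→Bravo 2·18=36. Service 254; fixed 84; total 338.
{Bravo, Delta}: service 230 + fixed 117 = 347
{Alpha, Bravo, Charlie, Delta, Echo}: service 171 + fixed 345 = 516
No other subset beats 329.

Open Alpha and Bravo; minimum total cost 329.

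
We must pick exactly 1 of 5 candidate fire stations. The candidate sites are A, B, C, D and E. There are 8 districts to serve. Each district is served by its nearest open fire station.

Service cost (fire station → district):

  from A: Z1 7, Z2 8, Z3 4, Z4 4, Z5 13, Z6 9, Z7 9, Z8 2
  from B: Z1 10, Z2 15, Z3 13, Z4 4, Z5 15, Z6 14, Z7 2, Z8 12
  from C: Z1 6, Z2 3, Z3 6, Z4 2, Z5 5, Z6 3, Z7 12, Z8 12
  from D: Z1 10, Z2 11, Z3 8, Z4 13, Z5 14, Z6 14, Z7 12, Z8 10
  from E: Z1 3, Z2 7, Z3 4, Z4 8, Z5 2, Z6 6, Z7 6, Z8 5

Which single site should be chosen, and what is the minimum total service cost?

With exactly 1 open, each district uses its cheapest among the chosen.
{E}: Z1→E 3, Z2→E 7, Z3→E 4, Z4→E 8, Z5→E 2, Z6→E 6, Z7→E 6, Z8→E 5. Service cost 41.
{C}: service cost 49
{A}: service cost 56
Among all 5 size-1 choices, {E} is lowest.

Choose E only; total service cost 41.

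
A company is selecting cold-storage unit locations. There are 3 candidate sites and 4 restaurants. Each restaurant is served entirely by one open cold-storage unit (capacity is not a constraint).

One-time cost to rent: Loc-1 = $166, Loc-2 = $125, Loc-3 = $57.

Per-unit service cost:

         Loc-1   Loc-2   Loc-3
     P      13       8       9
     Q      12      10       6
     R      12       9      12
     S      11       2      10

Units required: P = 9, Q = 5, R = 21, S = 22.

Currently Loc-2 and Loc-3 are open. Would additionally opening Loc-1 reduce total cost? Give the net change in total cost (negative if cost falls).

Current service cost with {Loc-2, Loc-3}: 335.
Adding Loc-1: each restaurant re-picks its cheapest; new service cost 335, saving 0.
Extra fixed cost: 166. Net change = 166 − 0 = 166.
(Totals: 517 → 683.)

No — net change +166 (cost rises by 166).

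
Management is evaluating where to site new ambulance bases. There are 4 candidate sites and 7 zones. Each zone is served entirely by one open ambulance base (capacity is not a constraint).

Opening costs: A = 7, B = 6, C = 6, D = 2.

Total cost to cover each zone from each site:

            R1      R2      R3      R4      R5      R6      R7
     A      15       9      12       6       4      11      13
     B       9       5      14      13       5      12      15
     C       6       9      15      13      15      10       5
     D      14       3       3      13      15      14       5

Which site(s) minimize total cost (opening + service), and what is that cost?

Open A, C and D; minimum total cost 52.

For any fixed open set, each zone goes to its cheapest open site; total = fixed + service.
{A, C, D}: R1→C 6, R2→D 3, R3→D 3, R4→A 6, R5→A 4, R6→C 10, R7→C 5. Service 37; fixed 15; total 52.
{A, D}: service 46 + fixed 9 = 55
{A, B, D}: service 41 + fixed 15 = 56
{A, B, C, D}: service 37 + fixed 21 = 58
No other subset beats 52.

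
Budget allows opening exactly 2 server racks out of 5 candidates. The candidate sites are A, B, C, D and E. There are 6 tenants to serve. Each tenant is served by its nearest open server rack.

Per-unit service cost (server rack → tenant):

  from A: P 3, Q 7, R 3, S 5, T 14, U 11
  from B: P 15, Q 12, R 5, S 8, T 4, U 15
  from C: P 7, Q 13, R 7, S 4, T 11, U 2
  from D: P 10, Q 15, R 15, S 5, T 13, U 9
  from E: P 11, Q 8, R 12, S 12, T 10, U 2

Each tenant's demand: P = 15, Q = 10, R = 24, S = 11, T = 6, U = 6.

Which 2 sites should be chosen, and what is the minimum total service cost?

Choose A and C; total service cost 309.

With exactly 2 open, each tenant uses its cheapest among the chosen.
{A, C}: P→A 3·15=45, Q→A 7·10=70, R→A 3·24=72, S→C 4·11=44, T→C 11·6=66, U→C 2·6=12. Service cost 309.
{A, E}: service cost 314
{A, B}: service cost 332
Among all 10 size-2 choices, {A, C} is lowest.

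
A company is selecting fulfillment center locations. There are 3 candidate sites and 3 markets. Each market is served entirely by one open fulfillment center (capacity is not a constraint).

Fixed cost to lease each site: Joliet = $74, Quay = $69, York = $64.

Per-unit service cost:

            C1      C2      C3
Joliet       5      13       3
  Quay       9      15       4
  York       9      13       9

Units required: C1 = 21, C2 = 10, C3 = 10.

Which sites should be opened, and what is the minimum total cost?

Open Joliet only; minimum total cost 339.

For any fixed open set, each market goes to its cheapest open site; total = fixed + service.
{Joliet}: C1→Joliet 5·21=105, C2→Joliet 13·10=130, C3→Joliet 3·10=30. Service 265; fixed 74; total 339.
{Joliet, York}: service 265 + fixed 138 = 403
{Joliet, Quay}: service 265 + fixed 143 = 408
{Joliet, Quay, York}: service 265 + fixed 207 = 472
No other subset beats 339.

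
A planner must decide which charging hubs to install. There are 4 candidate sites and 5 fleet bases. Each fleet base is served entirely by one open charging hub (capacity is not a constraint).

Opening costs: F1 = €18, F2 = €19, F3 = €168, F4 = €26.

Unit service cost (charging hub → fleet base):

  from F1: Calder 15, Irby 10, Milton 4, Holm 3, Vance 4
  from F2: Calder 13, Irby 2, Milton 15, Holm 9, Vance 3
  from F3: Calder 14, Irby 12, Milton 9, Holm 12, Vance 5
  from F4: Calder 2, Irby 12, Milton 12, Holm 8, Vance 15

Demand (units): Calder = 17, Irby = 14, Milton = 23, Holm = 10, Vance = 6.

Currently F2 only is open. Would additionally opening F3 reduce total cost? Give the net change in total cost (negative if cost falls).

No — net change +30 (cost rises by 30).

Current service cost with {F2}: 702.
Adding F3: each fleet base re-picks its cheapest; new service cost 564, saving 138.
Extra fixed cost: 168. Net change = 168 − 138 = 30.
(Totals: 721 → 751.)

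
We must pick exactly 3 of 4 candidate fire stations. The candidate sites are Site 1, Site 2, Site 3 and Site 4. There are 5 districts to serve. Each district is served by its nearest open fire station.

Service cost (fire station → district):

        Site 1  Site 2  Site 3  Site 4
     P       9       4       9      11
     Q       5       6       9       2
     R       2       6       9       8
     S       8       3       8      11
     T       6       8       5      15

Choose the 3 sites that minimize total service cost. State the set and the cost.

With exactly 3 open, each district uses its cheapest among the chosen.
{Site 1, Site 2, Site 4}: P→Site 2 4, Q→Site 4 2, R→Site 1 2, S→Site 2 3, T→Site 1 6. Service cost 17.
{Site 1, Site 2, Site 3}: service cost 19
{Site 2, Site 3, Site 4}: service cost 20
Among all 4 size-3 choices, {Site 1, Site 2, Site 4} is lowest.

Choose Site 1, Site 2 and Site 4; total service cost 17.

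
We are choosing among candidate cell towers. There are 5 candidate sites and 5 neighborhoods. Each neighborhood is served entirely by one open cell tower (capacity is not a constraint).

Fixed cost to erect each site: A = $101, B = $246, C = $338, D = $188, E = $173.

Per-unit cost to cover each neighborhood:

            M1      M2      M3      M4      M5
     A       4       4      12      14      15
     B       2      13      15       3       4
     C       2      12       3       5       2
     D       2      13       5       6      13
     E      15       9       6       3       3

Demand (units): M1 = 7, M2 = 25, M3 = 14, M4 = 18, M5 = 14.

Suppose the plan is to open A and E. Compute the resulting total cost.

Total cost: 582

Each neighborhood is assigned to its cheapest site among the open ones.
{A, E}: M1→A 4·7=28, M2→A 4·25=100, M3→E 6·14=84, M4→E 3·18=54, M5→E 3·14=42. Service 308; fixed 274; total 582.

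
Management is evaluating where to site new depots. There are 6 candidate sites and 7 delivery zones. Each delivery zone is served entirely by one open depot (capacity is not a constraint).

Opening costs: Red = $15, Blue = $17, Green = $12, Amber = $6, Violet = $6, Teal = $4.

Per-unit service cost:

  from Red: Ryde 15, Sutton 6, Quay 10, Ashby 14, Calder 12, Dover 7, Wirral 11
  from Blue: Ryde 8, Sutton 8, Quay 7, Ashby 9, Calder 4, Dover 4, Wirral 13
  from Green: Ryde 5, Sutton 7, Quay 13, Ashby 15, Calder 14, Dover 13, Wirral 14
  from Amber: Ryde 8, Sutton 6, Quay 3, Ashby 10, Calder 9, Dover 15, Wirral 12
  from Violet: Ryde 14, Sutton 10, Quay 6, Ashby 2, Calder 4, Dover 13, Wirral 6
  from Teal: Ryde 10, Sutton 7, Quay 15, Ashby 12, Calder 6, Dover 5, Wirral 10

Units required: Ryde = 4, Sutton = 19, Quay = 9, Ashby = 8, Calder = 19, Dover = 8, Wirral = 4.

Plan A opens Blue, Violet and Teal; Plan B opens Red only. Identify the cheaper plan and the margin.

Plan A is cheaper by 325.

Plan A: {Blue, Violet, Teal}: Ryde→Blue 8·4=32, Sutton→Teal 7·19=133, Quay→Violet 6·9=54, Ashby→Violet 2·8=16, Calder→Blue 4·19=76, Dover→Blue 4·8=32, Wirral→Violet 6·4=24. Service 367; fixed 27; total 394.
Plan B: {Red}: Ryde→Red 15·4=60, Sutton→Red 6·19=114, Quay→Red 10·9=90, Ashby→Red 14·8=112, Calder→Red 12·19=228, Dover→Red 7·8=56, Wirral→Red 11·4=44. Service 704; fixed 15; total 719.
Difference: |394 − 719| = 325.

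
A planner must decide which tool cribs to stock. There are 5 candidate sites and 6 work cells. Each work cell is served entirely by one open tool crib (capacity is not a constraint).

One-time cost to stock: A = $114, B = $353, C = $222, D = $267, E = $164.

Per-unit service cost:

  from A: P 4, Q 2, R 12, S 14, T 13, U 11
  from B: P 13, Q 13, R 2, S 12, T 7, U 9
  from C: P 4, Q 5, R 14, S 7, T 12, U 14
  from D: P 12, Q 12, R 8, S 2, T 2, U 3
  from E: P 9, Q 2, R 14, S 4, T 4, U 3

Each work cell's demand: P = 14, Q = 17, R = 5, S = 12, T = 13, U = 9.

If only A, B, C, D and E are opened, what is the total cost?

Each work cell is assigned to its cheapest site among the open ones.
{A, B, C, D, E}: P→A 4·14=56, Q→A 2·17=34, R→B 2·5=10, S→D 2·12=24, T→D 2·13=26, U→D 3·9=27. Service 177; fixed 1120; total 1297.

Total cost: 1297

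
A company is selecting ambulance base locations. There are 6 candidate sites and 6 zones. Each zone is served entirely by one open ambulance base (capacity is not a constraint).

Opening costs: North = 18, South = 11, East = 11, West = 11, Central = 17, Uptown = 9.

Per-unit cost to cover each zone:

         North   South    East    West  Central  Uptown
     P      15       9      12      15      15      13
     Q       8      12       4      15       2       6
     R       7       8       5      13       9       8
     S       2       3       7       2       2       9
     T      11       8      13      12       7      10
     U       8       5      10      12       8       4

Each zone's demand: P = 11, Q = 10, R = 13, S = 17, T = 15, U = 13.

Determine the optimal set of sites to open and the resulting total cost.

For any fixed open set, each zone goes to its cheapest open site; total = fixed + service.
{South, East, Central, Uptown}: P→South 9·11=99, Q→Central 2·10=20, R→East 5·13=65, S→Central 2·17=34, T→Central 7·15=105, U→Uptown 4·13=52. Service 375; fixed 48; total 423.
{South, East, Central}: P→South 9·11=99, Q→Central 2·10=20, R→East 5·13=65, S→Central 2·17=34, T→Central 7·15=105, U→South 5·13=65. Service 388; fixed 39; total 427.
{South, East, West, Central, Uptown}: P→South 9·11=99, Q→Central 2·10=20, R→East 5·13=65, S→West 2·17=34, T→Central 7·15=105, U→Uptown 4·13=52. Service 375; fixed 59; total 434.
{North, South, East, West, Central, Uptown}: service 375 + fixed 77 = 452
No other subset beats 423.

Open South, East, Central and Uptown; minimum total cost 423.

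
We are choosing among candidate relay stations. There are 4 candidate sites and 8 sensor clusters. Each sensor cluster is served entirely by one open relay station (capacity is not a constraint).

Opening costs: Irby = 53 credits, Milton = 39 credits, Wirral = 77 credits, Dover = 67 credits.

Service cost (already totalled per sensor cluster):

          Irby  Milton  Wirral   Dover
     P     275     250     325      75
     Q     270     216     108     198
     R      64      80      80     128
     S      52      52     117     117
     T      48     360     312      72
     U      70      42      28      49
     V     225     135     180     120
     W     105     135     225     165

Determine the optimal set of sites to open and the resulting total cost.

Open Irby, Wirral and Dover; minimum total cost 797.

For any fixed open set, each sensor cluster goes to its cheapest open site; total = fixed + service.
{Irby, Wirral, Dover}: P→Dover 75, Q→Wirral 108, R→Irby 64, S→Irby 52, T→Irby 48, U→Wirral 28, V→Dover 120, W→Irby 105. Service 600; fixed 197; total 797.
{Irby, Dover}: P→Dover 75, Q→Dover 198, R→Irby 64, S→Irby 52, T→Irby 48, U→Dover 49, V→Dover 120, W→Irby 105. Service 711; fixed 120; total 831.
{Irby, Milton, Wirral, Dover}: service 600 + fixed 236 = 836
{Milton}: service 1270 + fixed 39 = 1309
No other subset beats 797.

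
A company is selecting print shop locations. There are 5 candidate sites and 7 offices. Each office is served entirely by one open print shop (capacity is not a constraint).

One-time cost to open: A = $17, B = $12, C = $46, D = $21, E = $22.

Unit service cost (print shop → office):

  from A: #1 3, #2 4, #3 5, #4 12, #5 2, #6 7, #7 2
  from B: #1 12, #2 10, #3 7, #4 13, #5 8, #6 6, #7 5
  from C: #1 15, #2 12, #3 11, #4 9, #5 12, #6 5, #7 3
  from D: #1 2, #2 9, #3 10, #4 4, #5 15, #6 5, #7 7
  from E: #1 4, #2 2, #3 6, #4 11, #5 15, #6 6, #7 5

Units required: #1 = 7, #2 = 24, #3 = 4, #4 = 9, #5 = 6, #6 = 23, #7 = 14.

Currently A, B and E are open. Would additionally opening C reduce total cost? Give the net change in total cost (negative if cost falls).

No — net change +5 (cost rises by 5).

Current service cost with {A, B, E}: 366.
Adding C: each office re-picks its cheapest; new service cost 325, saving 41.
Extra fixed cost: 46. Net change = 46 − 41 = 5.
(Totals: 417 → 422.)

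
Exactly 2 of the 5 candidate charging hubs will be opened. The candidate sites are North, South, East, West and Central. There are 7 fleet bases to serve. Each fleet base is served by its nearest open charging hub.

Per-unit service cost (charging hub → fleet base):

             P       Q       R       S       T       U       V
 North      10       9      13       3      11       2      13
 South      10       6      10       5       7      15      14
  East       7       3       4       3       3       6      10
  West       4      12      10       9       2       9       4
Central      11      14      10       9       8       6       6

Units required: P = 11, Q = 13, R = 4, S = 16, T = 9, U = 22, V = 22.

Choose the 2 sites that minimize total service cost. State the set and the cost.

With exactly 2 open, each fleet base uses its cheapest among the chosen.
{East, West}: P→West 4·11=44, Q→East 3·13=39, R→East 4·4=16, S→East 3·16=48, T→West 2·9=18, U→East 6·22=132, V→West 4·22=88. Service cost 385.
{North, West}: service cost 399
{North, East}: service cost 471
Among all 10 size-2 choices, {East, West} is lowest.

Choose East and West; total service cost 385.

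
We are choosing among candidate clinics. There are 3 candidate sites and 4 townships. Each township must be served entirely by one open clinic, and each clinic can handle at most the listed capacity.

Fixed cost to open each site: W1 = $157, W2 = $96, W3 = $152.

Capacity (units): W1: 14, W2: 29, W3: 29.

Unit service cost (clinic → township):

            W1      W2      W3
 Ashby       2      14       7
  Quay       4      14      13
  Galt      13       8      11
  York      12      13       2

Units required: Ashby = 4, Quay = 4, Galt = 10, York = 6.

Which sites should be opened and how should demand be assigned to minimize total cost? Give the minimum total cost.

Open {W3}: Ashby→W3 7·4=28, Quay→W3 13·4=52, Galt→W3 11·10=110, York→W3 2·6=12.
Loads: W3 carries 24/29. Service 202; fixed 152; total 354.
Next best feasible plan costs 366.

Minimum total cost: 354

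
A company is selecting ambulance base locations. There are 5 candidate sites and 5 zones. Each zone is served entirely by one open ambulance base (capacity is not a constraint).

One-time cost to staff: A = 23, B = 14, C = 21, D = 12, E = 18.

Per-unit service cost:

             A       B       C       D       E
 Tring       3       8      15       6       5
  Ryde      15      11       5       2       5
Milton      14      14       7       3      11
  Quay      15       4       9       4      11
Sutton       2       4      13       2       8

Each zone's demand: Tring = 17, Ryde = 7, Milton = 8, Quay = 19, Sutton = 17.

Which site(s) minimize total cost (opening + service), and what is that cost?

For any fixed open set, each zone goes to its cheapest open site; total = fixed + service.
{A, D}: Tring→A 3·17=51, Ryde→D 2·7=14, Milton→D 3·8=24, Quay→D 4·19=76, Sutton→A 2·17=34. Service 199; fixed 35; total 234.
{A, B, D}: service 199 + fixed 49 = 248
{A, D, E}: service 199 + fixed 53 = 252
{A, B, C, D, E}: service 199 + fixed 88 = 287
No other subset beats 234.

Open A and D; minimum total cost 234.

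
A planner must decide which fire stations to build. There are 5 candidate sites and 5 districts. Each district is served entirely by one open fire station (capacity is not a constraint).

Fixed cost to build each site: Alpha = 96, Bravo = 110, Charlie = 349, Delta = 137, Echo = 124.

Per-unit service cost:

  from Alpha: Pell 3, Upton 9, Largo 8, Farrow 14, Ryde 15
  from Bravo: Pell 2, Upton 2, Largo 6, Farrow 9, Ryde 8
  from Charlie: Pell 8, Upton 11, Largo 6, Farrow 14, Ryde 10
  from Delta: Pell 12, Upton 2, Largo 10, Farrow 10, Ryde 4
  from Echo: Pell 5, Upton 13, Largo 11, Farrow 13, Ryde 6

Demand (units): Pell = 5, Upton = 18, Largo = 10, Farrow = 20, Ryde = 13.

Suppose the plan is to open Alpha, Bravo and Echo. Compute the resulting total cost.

Total cost: 694

Each district is assigned to its cheapest site among the open ones.
{Alpha, Bravo, Echo}: Pell→Bravo 2·5=10, Upton→Bravo 2·18=36, Largo→Bravo 6·10=60, Farrow→Bravo 9·20=180, Ryde→Echo 6·13=78. Service 364; fixed 330; total 694.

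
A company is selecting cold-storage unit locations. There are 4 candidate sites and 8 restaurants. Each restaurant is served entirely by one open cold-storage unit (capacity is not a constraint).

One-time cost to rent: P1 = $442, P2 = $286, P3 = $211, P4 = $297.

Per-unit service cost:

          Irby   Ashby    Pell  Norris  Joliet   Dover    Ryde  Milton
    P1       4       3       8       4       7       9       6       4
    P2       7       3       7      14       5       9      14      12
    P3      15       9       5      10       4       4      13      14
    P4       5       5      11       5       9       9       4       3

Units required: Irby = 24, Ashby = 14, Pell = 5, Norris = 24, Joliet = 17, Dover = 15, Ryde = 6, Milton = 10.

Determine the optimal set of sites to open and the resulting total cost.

For any fixed open set, each restaurant goes to its cheapest open site; total = fixed + service.
{P4}: Irby→P4 5·24=120, Ashby→P4 5·14=70, Pell→P4 11·5=55, Norris→P4 5·24=120, Joliet→P4 9·17=153, Dover→P4 9·15=135, Ryde→P4 4·6=24, Milton→P4 3·10=30. Service 707; fixed 297; total 1004.
{P3, P4}: service 517 + fixed 508 = 1025
{P1}: Irby→P1 4·24=96, Ashby→P1 3·14=42, Pell→P1 8·5=40, Norris→P1 4·24=96, Joliet→P1 7·17=119, Dover→P1 9·15=135, Ryde→P1 6·6=36, Milton→P1 4·10=40. Service 604; fixed 442; total 1046.
{P1, P2, P3, P4}: service 441 + fixed 1236 = 1677
No other subset beats 1004.

Open P4 only; minimum total cost 1004.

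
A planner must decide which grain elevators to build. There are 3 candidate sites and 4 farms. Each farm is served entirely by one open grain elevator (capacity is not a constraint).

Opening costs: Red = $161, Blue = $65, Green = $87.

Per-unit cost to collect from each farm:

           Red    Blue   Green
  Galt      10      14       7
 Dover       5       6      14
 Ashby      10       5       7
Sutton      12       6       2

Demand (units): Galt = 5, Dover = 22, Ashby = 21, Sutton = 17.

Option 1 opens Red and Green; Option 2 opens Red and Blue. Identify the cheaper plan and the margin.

Option 1 is cheaper by 19.

Option 1: {Red, Green}: Galt→Green 7·5=35, Dover→Red 5·22=110, Ashby→Green 7·21=147, Sutton→Green 2·17=34. Service 326; fixed 248; total 574.
Option 2: {Red, Blue}: Galt→Red 10·5=50, Dover→Red 5·22=110, Ashby→Blue 5·21=105, Sutton→Blue 6·17=102. Service 367; fixed 226; total 593.
Difference: |574 − 593| = 19.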